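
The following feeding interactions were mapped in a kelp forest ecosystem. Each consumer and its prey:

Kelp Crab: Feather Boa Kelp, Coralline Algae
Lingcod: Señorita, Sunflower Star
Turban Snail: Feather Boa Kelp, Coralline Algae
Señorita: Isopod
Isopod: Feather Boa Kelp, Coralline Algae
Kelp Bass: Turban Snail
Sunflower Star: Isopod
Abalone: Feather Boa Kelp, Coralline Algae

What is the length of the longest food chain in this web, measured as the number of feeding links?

One longest chain: Feather Boa Kelp → Isopod → Señorita → Lingcod.
It has 4 species and 3 links.

3 links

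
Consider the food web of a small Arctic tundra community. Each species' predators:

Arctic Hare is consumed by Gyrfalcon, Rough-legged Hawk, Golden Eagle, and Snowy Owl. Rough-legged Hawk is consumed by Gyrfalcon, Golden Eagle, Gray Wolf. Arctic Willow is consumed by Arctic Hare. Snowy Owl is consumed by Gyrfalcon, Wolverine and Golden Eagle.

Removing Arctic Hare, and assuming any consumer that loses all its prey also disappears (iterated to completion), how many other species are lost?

6

Remove Arctic Hare.
Round 1: Rough-legged Hawk (all prey gone), Snowy Owl (all prey gone) → extinct.
Round 2: Gyrfalcon (all prey gone), Gray Wolf (all prey gone), Wolverine (all prey gone), Golden Eagle (all prey gone) → extinct.
No further losses. Total secondary extinctions: 6.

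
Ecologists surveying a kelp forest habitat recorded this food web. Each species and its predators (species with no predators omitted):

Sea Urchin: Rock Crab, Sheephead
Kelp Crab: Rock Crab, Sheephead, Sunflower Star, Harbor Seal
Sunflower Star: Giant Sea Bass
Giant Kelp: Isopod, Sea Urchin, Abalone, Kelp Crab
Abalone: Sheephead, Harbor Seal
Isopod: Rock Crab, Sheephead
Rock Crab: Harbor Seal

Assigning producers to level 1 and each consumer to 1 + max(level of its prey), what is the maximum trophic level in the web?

Producers (level 1): Giant Kelp.
Giant Kelp → Kelp Crab → Sunflower Star → Giant Sea Bass gives Giant Sea Bass level 4.
No species has a prey at level 4, so no species reaches level 5.

4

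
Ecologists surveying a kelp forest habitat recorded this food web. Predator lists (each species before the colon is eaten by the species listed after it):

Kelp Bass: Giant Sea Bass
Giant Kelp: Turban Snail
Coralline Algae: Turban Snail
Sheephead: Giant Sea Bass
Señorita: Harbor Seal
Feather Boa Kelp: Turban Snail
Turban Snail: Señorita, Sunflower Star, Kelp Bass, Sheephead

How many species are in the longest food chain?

4 species

One longest chain: Feather Boa Kelp → Turban Snail → Kelp Bass → Giant Sea Bass.
It has 4 species and 3 links.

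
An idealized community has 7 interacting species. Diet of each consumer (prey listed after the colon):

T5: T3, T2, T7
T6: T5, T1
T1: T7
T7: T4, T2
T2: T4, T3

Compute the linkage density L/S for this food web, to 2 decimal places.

L/S = 1.43

There are L = 10 links among S = 7 species.
L/S = 10/7 = 1.4286 ≈ 1.43.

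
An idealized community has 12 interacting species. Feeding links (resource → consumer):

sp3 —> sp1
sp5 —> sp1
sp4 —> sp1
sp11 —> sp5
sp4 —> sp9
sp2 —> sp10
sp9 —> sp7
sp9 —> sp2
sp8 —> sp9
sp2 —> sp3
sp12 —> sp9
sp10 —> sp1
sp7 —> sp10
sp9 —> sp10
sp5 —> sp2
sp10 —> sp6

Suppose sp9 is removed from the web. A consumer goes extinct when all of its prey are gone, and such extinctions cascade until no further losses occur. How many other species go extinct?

Remove sp9.
Round 1: sp7 (all prey gone) → extinct.
No further losses. Total secondary extinctions: 1.

1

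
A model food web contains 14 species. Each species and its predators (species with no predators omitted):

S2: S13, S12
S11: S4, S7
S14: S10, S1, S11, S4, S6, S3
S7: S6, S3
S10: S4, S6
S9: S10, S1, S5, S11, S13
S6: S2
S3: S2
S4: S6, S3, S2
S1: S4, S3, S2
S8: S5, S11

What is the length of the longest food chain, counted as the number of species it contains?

One longest chain: S8 → S11 → S7 → S6 → S2 → S13.
It has 6 species and 5 links.

6 species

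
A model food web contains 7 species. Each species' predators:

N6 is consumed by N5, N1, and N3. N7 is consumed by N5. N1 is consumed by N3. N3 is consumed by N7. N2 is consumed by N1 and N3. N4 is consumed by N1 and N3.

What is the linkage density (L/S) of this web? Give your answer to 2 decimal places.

There are L = 10 links among S = 7 species.
L/S = 10/7 = 1.4286 ≈ 1.43.

L/S = 1.43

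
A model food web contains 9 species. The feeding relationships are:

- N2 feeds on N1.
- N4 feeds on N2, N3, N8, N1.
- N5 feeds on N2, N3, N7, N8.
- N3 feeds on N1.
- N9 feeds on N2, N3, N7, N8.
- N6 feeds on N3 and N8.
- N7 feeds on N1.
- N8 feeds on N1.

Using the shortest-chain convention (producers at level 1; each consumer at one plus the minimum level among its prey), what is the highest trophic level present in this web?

3

Producers (level 1): N1.
Following each consumer down to its lowest-level prey: N1 → N2 → N9 (levels 1 through 3).
All prey of N9 (N2 2, N3 2, N7 2, N8 2) are at level 2 or above, so N9 is at level 1 + 2 = 3.
Every consumer has at least one prey at level 2 or below, so none exceeds level 3.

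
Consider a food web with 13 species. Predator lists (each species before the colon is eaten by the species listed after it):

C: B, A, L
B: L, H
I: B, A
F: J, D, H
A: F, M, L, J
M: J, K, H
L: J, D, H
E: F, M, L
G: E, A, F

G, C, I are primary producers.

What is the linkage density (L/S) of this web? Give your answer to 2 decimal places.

L/S = 2.00

There are L = 26 links among S = 13 species.
L/S = 26/13 = 2.0000 ≈ 2.00.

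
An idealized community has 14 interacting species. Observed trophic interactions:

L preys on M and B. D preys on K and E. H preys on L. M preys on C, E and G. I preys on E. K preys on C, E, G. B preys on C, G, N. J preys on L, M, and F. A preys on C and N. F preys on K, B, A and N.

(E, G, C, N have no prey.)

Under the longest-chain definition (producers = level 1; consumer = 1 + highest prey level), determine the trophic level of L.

Trophic level 3

E is a producer → level 1.
M eats E (level 1); other prey at levels: G 1, C 1 → level 2.
L eats M (level 2); other prey at levels: B 2 → level 3.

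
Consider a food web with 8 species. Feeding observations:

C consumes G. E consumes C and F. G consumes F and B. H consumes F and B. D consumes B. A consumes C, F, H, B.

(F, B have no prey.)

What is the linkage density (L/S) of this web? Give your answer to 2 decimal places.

There are L = 12 links among S = 8 species.
L/S = 12/8 = 1.5000 ≈ 1.50.

L/S = 1.50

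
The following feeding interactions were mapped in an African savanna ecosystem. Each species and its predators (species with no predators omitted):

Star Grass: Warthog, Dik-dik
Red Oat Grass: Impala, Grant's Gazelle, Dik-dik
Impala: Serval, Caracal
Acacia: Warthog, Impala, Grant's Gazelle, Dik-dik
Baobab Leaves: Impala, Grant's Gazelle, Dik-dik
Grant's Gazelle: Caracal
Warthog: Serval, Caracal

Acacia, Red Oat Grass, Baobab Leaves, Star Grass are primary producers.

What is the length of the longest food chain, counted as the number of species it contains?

3 species

One longest chain: Acacia → Warthog → Serval.
It has 3 species and 2 links.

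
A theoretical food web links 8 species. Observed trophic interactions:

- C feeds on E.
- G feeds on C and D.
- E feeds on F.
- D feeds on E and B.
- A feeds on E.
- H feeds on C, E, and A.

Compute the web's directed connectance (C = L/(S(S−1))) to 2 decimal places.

C = 0.18

The web has S = 8 species and L = 10 feeding links.
C = L / (S(S−1)) = 10 / 56 = 0.1786 ≈ 0.18.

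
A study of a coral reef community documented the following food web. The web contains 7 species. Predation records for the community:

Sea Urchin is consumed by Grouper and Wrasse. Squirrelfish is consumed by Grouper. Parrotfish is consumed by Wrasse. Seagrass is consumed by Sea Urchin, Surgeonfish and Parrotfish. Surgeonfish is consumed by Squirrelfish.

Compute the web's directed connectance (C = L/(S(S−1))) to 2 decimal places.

The web has S = 7 species and L = 8 feeding links.
C = L / (S(S−1)) = 8 / 42 = 0.1905 ≈ 0.19.

C = 0.19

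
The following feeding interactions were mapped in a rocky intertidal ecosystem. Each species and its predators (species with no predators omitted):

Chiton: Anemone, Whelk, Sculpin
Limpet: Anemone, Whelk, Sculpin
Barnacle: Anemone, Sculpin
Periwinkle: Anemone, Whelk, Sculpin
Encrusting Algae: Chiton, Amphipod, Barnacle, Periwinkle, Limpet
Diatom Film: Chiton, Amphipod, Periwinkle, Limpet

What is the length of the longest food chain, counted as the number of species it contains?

3 species

One longest chain: Diatom Film → Chiton → Anemone.
It has 3 species and 2 links.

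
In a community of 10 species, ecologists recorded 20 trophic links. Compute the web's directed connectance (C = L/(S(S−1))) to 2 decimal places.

C = 0.22

The web has S = 10 species and L = 20 feeding links.
C = L / (S(S−1)) = 20 / 90 = 0.2222 ≈ 0.22.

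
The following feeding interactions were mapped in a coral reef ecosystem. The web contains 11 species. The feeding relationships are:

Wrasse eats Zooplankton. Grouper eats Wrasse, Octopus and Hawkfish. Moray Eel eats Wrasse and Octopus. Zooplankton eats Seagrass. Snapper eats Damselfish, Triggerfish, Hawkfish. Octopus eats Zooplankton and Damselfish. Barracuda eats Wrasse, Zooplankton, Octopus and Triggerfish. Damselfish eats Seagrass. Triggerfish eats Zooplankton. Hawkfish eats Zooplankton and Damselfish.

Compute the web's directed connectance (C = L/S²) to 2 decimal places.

C = 0.17

The web has S = 11 species and L = 20 feeding links.
C = L / S² = 20 / 121 = 0.1653 ≈ 0.17.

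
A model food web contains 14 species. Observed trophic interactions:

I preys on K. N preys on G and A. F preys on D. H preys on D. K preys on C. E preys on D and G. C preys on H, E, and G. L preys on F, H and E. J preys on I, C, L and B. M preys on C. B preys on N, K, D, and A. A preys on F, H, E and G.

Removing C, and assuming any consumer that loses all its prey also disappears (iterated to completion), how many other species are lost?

Remove C.
Round 1: K (all prey gone), M (all prey gone) → extinct.
Round 2: I (all prey gone) → extinct.
No further losses. Total secondary extinctions: 3.

3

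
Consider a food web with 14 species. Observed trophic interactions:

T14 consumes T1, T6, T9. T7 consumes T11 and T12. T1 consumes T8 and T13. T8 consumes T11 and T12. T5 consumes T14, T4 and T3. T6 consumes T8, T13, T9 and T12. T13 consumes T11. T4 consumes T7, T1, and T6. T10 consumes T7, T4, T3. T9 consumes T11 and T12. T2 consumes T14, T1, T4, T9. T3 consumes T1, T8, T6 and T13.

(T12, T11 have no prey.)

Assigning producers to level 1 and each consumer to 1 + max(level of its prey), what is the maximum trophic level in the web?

Producers (level 1): T12, T11.
T11 → T13 → T1 → T3 → T10 gives T10 level 5.
No species has a prey at level 5, so no species reaches level 6.

5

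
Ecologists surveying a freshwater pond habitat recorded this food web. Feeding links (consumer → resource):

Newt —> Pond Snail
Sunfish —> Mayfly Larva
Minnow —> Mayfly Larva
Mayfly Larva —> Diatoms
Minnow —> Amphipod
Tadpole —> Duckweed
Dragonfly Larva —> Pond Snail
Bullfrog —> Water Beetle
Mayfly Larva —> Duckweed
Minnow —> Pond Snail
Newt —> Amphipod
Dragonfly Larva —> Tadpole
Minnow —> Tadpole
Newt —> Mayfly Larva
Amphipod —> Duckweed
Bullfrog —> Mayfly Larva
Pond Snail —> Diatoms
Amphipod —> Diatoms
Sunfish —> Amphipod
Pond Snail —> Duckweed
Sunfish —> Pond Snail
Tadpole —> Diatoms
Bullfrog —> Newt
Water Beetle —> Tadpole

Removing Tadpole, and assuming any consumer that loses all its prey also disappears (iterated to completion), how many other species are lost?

1

Remove Tadpole.
Round 1: Water Beetle (all prey gone) → extinct.
No further losses. Total secondary extinctions: 1.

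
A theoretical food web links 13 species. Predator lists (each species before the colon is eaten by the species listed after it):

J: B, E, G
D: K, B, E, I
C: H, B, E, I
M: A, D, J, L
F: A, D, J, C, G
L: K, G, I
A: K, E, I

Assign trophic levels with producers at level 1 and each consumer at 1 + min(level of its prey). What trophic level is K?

F is a producer → level 1.
A eats F → level 2.
K eats A → level 3.
No prey of K is below level 2, so 3 is the minimum.

Trophic level 3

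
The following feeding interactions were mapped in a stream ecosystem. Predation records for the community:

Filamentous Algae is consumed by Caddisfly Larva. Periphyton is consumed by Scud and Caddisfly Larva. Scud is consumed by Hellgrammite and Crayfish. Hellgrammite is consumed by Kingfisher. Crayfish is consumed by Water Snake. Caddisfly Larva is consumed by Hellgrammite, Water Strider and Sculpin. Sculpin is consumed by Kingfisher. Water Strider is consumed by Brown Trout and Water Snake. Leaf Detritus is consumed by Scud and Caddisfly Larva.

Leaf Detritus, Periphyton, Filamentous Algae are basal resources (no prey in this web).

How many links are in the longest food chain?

3 links

One longest chain: Leaf Detritus → Caddisfly Larva → Water Strider → Water Snake.
It has 4 species and 3 links.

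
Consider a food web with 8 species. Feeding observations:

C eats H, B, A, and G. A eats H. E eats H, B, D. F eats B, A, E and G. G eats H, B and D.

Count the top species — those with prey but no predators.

Top species (has prey, but nothing eats it): F, C.
Count: 2.

2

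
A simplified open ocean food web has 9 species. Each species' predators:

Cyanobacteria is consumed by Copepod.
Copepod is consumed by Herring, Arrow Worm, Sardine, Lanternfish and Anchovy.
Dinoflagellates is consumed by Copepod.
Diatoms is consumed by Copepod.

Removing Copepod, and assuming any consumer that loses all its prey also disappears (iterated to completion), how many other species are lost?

5

Remove Copepod.
Round 1: Sardine (all prey gone), Arrow Worm (all prey gone), Anchovy (all prey gone), Lanternfish (all prey gone), Herring (all prey gone) → extinct.
No further losses. Total secondary extinctions: 5.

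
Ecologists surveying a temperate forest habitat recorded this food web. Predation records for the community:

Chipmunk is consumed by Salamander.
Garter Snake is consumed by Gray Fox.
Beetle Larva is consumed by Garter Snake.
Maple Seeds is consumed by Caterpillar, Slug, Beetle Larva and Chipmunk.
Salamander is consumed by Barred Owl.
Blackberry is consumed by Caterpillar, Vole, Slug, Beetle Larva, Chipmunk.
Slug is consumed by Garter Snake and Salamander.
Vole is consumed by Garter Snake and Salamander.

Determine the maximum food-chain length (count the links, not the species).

3 links

One longest chain: Blackberry → Vole → Salamander → Barred Owl.
It has 4 species and 3 links.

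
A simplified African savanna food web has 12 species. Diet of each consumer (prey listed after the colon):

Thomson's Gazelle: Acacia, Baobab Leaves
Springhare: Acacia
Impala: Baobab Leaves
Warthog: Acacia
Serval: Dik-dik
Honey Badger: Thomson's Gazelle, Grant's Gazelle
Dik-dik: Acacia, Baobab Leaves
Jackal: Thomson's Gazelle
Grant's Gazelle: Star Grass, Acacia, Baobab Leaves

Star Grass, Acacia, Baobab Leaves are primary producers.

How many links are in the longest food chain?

One longest chain: Acacia → Dik-dik → Serval.
It has 3 species and 2 links.

2 links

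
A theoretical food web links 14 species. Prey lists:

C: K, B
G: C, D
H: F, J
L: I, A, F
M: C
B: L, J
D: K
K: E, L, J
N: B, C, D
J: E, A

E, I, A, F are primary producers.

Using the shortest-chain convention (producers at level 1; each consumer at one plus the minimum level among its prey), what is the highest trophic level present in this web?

Producers (level 1): E, I, A, F.
Following each consumer down to its lowest-level prey: E → K → C → G (levels 1 through 4).
All prey of G (C 3, D 3) are at level 3 or above, so G is at level 1 + 3 = 4.
Every consumer has at least one prey at level 3 or below, so none exceeds level 4.

4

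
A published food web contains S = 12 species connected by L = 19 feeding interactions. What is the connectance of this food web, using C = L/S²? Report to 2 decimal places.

The web has S = 12 species and L = 19 feeding links.
C = L / S² = 19 / 144 = 0.1319 ≈ 0.13.

C = 0.13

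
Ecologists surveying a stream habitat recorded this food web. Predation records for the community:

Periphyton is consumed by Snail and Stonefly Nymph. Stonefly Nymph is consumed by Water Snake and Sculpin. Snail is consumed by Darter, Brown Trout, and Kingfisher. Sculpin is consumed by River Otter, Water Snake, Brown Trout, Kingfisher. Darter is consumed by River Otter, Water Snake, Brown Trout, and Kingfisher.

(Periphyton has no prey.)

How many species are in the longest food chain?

One longest chain: Periphyton → Snail → Darter → Brown Trout.
It has 4 species and 3 links.

4 species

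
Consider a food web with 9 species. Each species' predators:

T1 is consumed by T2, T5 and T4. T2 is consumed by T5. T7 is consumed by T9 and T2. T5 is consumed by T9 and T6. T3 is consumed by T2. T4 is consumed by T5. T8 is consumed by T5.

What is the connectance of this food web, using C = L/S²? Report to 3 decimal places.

The web has S = 9 species and L = 11 feeding links.
C = L / S² = 11 / 81 = 0.1358 ≈ 0.136.

C = 0.136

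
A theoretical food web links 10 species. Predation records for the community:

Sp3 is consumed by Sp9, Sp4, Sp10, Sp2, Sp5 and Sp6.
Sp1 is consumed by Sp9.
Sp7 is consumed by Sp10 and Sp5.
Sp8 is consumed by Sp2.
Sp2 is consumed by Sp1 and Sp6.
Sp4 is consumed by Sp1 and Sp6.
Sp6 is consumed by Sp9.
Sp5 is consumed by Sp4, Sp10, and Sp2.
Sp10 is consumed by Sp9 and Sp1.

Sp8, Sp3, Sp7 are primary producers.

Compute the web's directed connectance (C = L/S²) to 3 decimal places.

The web has S = 10 species and L = 20 feeding links.
C = L / S² = 20 / 100 = 0.2000 ≈ 0.200.

C = 0.200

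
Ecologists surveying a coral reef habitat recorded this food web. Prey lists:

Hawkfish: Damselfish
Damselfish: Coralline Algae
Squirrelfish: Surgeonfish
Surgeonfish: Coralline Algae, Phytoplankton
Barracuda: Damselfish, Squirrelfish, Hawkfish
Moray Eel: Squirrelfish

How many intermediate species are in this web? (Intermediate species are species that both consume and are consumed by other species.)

4

Intermediate species (has both prey and predators): Surgeonfish, Damselfish, Squirrelfish, Hawkfish.
Count: 4.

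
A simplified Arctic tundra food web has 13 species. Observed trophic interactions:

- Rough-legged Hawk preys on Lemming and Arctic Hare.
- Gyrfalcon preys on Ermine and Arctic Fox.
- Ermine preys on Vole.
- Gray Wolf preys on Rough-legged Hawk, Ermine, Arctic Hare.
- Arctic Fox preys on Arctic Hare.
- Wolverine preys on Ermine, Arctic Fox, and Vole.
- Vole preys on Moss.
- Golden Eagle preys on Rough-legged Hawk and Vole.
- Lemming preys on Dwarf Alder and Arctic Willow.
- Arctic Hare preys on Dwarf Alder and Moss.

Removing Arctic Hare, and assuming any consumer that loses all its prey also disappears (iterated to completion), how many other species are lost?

1

Remove Arctic Hare.
Round 1: Arctic Fox (all prey gone) → extinct.
No further losses. Total secondary extinctions: 1.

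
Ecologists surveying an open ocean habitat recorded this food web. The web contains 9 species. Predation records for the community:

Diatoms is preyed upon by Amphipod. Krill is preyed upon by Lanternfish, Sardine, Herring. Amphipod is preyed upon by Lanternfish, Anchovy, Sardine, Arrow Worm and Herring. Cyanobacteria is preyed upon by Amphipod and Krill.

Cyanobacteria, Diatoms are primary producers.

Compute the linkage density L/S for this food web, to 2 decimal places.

L/S = 1.22

There are L = 11 links among S = 9 species.
L/S = 11/9 = 1.2222 ≈ 1.22.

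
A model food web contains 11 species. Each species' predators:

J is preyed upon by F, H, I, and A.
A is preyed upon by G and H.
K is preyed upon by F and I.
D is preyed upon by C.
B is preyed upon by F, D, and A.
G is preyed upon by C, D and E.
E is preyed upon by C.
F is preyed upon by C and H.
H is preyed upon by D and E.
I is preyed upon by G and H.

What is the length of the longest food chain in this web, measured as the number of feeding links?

4 links

One longest chain: J → I → H → E → C.
It has 5 species and 4 links.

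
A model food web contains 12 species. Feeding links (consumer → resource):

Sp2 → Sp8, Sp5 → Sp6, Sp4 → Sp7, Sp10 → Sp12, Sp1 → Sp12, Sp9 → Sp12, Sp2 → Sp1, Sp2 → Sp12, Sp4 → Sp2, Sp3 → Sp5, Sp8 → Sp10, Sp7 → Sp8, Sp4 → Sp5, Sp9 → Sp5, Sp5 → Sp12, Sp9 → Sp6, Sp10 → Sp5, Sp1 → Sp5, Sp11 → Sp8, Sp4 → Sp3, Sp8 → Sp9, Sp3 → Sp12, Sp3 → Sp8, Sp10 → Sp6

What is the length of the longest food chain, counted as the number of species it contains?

One longest chain: Sp12 → Sp5 → Sp10 → Sp8 → Sp7 → Sp4.
It has 6 species and 5 links.

6 species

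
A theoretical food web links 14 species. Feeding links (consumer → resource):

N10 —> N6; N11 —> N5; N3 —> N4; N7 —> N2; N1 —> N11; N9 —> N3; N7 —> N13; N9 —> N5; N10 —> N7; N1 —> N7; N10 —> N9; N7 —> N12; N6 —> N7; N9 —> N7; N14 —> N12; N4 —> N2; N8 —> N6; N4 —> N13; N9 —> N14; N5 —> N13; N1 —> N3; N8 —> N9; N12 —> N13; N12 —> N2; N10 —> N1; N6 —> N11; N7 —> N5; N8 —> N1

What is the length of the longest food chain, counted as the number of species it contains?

5 species

One longest chain: N13 → N5 → N7 → N1 → N10.
It has 5 species and 4 links.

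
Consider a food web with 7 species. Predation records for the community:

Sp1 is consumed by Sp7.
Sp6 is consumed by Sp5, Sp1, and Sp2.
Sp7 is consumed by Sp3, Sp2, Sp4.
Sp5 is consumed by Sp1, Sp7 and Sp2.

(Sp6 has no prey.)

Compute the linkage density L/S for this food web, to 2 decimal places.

There are L = 10 links among S = 7 species.
L/S = 10/7 = 1.4286 ≈ 1.43.

L/S = 1.43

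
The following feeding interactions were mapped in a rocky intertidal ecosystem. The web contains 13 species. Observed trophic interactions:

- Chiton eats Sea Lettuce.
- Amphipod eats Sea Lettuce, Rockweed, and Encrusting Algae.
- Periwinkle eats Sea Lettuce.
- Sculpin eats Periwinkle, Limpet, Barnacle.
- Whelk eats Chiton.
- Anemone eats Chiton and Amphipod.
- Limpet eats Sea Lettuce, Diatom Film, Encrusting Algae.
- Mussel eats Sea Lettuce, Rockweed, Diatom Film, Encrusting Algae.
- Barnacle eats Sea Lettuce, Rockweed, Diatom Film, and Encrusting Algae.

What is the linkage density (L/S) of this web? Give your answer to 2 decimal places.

There are L = 22 links among S = 13 species.
L/S = 22/13 = 1.6923 ≈ 1.69.

L/S = 1.69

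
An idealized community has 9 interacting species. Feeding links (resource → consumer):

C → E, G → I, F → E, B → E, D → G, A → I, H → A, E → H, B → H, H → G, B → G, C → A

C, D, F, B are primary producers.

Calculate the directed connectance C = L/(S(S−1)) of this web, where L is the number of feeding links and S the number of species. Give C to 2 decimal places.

C = 0.17

The web has S = 9 species and L = 12 feeding links.
C = L / (S(S−1)) = 12 / 72 = 0.1667 ≈ 0.17.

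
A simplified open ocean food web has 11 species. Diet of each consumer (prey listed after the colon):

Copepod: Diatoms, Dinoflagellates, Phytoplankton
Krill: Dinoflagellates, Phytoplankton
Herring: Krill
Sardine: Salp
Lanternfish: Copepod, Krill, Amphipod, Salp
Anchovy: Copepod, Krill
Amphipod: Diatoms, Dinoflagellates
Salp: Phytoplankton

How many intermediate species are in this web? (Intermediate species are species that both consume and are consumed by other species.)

4

Intermediate species (has both prey and predators): Copepod, Krill, Amphipod, Salp.
Count: 4.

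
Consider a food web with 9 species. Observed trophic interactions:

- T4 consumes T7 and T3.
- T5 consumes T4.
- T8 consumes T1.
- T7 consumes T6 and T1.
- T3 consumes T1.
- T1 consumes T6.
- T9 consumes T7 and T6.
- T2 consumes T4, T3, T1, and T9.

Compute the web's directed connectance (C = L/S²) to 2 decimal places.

The web has S = 9 species and L = 14 feeding links.
C = L / S² = 14 / 81 = 0.1728 ≈ 0.17.

C = 0.17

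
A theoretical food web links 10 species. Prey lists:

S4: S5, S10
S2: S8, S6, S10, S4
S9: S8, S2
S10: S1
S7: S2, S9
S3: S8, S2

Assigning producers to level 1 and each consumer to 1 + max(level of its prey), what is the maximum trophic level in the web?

6

Producers (level 1): S8, S1, S6, S5.
S1 → S10 → S4 → S2 → S9 → S7 gives S7 level 6.
No species has a prey at level 6, so no species reaches level 7.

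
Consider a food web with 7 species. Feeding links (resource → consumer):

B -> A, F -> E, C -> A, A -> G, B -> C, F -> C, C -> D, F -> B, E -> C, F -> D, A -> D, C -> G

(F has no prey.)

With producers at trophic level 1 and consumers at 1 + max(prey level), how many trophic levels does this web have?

5

Producers (level 1): F.
F → E → C → A → D gives D level 5.
No species has a prey at level 5, so no species reaches level 6.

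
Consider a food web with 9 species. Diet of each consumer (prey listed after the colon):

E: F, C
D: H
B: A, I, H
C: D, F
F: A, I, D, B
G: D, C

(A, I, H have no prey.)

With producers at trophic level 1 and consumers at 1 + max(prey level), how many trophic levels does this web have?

Producers (level 1): A, I, H.
H → D → F → C → E gives E level 5.
No species has a prey at level 5, so no species reaches level 6.

5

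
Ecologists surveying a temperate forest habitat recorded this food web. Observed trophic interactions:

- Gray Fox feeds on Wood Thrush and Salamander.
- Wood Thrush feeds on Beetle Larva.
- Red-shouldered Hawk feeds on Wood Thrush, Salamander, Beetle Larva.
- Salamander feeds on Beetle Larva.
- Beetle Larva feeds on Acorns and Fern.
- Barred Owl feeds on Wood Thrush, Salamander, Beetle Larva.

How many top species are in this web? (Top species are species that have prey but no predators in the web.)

3

Top species (has prey, but nothing eats it): Gray Fox, Barred Owl, Red-shouldered Hawk.
Count: 3.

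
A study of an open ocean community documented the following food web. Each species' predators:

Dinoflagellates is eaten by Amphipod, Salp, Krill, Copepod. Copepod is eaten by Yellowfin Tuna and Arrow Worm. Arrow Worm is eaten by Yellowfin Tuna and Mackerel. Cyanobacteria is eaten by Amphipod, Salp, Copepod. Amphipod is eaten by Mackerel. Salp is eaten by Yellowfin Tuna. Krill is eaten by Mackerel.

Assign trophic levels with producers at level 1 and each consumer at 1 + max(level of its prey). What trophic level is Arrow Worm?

Cyanobacteria is a producer → level 1.
Copepod eats Cyanobacteria (level 1); other prey at levels: Dinoflagellates 1 → level 2.
Arrow Worm eats Copepod → level 3.

Trophic level 3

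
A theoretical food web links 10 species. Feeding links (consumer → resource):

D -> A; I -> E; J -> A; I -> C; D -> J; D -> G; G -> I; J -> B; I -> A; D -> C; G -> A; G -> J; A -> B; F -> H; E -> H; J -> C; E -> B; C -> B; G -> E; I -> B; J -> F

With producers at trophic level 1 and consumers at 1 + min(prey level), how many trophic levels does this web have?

3

Producers (level 1): B, H.
Following each consumer down to its lowest-level prey: B → A → G (levels 1 through 3).
All prey of G (A 2, E 2, I 2, J 2) are at level 2 or above, so G is at level 1 + 2 = 3.
Every consumer has at least one prey at level 2 or below, so none exceeds level 3.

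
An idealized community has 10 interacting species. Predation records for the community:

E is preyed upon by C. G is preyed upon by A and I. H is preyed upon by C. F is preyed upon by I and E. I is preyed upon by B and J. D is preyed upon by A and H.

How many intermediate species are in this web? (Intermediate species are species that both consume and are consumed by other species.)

Intermediate species (has both prey and predators): H, E, I.
Count: 3.

3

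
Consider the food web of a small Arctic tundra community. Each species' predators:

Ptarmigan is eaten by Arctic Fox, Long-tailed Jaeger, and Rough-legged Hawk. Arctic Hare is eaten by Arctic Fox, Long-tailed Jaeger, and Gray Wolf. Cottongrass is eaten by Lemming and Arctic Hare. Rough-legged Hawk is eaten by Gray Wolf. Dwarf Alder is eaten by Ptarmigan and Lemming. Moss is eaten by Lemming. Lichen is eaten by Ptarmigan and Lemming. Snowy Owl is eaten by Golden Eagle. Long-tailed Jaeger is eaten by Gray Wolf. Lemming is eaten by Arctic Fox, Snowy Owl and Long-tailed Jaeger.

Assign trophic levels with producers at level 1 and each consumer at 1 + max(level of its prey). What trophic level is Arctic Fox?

Trophic level 3

Cottongrass is a producer → level 1.
Arctic Hare eats Cottongrass → level 2.
Arctic Fox eats Arctic Hare (level 2); other prey at levels: Ptarmigan 2, Lemming 2 → level 3.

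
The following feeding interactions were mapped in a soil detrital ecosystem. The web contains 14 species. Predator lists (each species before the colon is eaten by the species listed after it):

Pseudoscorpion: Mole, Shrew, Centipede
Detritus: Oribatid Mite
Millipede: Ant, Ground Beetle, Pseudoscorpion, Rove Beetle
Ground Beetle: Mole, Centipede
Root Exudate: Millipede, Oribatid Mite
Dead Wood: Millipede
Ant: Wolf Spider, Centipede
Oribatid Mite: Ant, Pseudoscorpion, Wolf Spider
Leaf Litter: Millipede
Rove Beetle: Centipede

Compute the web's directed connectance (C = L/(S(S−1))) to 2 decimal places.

C = 0.11

The web has S = 14 species and L = 20 feeding links.
C = L / (S(S−1)) = 20 / 182 = 0.1099 ≈ 0.11.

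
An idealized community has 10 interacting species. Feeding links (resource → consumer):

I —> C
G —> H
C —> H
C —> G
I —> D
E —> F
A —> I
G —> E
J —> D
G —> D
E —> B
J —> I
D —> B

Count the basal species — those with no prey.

2

Basal species (no prey listed): J, A.
Count: 2.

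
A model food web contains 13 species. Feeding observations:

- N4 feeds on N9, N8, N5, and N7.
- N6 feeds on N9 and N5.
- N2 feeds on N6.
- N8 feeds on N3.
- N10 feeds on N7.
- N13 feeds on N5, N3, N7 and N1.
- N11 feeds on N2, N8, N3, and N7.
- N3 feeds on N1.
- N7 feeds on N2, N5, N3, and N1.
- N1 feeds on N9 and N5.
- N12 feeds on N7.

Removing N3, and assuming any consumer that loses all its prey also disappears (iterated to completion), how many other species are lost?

Remove N3.
Round 1: N8 (all prey gone) → extinct.
No further losses. Total secondary extinctions: 1.

1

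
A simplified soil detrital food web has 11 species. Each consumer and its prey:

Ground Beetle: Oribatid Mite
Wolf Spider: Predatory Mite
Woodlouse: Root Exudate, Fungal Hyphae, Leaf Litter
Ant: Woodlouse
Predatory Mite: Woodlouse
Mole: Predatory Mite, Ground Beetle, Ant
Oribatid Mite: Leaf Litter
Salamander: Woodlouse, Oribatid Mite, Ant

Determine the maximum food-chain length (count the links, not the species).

3 links

One longest chain: Root Exudate → Woodlouse → Ant → Salamander.
It has 4 species and 3 links.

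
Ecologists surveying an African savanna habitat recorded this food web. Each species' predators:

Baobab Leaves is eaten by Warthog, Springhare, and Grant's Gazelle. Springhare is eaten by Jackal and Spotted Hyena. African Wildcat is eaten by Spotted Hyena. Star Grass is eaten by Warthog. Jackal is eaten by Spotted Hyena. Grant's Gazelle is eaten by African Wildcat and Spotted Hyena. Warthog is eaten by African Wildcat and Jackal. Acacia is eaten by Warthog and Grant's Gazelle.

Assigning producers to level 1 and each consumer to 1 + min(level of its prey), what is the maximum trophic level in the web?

Producers (level 1): Baobab Leaves, Acacia, Star Grass.
Following each consumer down to its lowest-level prey: Baobab Leaves → Warthog → Jackal (levels 1 through 3).
All prey of Jackal (Warthog 2, Springhare 2) are at level 2 or above, so Jackal is at level 1 + 2 = 3.
Every consumer has at least one prey at level 2 or below, so none exceeds level 3.

3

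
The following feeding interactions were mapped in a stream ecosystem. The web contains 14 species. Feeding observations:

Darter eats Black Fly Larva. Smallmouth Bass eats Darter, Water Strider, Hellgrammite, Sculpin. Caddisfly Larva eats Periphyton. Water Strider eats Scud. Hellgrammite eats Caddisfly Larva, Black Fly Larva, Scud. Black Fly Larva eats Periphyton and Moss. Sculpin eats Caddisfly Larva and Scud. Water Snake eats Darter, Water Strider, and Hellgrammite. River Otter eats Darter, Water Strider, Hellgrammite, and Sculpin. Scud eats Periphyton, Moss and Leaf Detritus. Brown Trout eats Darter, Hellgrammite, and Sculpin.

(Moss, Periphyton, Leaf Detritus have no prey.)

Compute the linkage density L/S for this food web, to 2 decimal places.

There are L = 27 links among S = 14 species.
L/S = 27/14 = 1.9286 ≈ 1.93.

L/S = 1.93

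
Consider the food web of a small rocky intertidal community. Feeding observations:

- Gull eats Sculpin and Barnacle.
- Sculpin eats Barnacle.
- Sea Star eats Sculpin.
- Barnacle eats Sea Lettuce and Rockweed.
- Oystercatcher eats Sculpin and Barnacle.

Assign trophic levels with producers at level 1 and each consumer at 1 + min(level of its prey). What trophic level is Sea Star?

Rockweed is a producer → level 1.
Barnacle eats Rockweed → level 2.
Sculpin eats Barnacle → level 3.
Sea Star eats Sculpin → level 4.
No prey of Sea Star is below level 3, so 4 is the minimum.

Trophic level 4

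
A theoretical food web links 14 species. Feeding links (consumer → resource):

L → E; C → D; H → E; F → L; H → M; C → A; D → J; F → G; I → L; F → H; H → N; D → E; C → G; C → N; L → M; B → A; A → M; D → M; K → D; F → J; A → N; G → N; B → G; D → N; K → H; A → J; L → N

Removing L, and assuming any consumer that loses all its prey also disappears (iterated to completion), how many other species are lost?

Remove L.
Round 1: I (all prey gone) → extinct.
No further losses. Total secondary extinctions: 1.

1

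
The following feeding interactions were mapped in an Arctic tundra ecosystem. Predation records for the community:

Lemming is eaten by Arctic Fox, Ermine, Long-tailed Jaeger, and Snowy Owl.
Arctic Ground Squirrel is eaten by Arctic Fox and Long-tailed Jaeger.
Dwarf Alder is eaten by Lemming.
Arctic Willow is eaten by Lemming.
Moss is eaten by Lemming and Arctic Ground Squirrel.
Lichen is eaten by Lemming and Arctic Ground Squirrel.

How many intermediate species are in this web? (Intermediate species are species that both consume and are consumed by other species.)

Intermediate species (has both prey and predators): Lemming, Arctic Ground Squirrel.
Count: 2.

2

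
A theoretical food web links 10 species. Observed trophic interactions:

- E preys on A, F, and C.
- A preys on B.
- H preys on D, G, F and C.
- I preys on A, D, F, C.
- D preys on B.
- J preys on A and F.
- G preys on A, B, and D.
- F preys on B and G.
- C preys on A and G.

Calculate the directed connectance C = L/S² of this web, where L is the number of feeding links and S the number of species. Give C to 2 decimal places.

The web has S = 10 species and L = 22 feeding links.
C = L / S² = 22 / 100 = 0.2200 ≈ 0.22.

C = 0.22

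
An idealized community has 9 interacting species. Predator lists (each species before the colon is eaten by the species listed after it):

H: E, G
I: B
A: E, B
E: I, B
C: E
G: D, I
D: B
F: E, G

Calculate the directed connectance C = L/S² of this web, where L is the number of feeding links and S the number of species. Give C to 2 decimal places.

The web has S = 9 species and L = 13 feeding links.
C = L / S² = 13 / 81 = 0.1605 ≈ 0.16.

C = 0.16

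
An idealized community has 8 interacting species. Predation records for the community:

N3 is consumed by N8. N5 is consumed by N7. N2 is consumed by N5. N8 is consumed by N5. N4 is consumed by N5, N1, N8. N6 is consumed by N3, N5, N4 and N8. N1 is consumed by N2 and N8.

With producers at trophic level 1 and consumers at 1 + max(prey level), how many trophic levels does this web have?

6

Producers (level 1): N6.
N6 → N4 → N1 → N8 → N5 → N7 gives N7 level 6.
No species has a prey at level 6, so no species reaches level 7.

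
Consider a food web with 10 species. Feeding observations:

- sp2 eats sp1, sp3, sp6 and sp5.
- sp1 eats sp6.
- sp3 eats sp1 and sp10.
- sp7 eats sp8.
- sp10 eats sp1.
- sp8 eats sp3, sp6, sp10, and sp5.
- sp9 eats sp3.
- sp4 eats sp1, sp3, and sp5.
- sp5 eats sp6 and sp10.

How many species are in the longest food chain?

6 species

One longest chain: sp6 → sp1 → sp10 → sp3 → sp8 → sp7.
It has 6 species and 5 links.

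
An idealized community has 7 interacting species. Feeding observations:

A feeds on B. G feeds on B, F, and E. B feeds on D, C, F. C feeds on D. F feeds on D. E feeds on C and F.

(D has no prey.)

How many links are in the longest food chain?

3 links

One longest chain: D → F → B → A.
It has 4 species and 3 links.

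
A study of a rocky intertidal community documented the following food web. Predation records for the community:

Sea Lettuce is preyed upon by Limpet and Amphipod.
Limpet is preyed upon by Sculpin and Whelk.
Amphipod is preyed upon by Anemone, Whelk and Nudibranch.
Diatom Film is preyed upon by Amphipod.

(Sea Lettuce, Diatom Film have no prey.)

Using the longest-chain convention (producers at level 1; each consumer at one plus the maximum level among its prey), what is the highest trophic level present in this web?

3

Producers (level 1): Sea Lettuce, Diatom Film.
Sea Lettuce → Amphipod → Anemone gives Anemone level 3.
No species has a prey at level 3, so no species reaches level 4.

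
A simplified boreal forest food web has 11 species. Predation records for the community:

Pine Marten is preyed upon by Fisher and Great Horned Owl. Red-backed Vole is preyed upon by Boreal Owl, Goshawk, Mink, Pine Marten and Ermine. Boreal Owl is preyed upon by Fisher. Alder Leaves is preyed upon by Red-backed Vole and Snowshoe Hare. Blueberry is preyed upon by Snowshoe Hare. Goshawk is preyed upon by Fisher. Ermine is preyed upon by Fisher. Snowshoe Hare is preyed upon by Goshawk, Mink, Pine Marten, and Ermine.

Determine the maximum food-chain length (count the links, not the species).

3 links

One longest chain: Blueberry → Snowshoe Hare → Pine Marten → Great Horned Owl.
It has 4 species and 3 links.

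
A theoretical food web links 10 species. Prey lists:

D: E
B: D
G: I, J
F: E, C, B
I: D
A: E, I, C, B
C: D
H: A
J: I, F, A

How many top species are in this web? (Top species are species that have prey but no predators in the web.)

Top species (has prey, but nothing eats it): H, G.
Count: 2.

2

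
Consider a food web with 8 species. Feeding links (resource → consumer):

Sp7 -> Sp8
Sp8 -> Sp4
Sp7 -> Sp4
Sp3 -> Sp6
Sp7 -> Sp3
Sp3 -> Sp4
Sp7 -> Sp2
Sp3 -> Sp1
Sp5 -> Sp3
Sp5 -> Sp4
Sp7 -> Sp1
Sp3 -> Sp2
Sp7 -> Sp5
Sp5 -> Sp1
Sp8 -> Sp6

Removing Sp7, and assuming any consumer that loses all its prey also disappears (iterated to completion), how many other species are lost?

Remove Sp7.
Round 1: Sp5 (all prey gone), Sp8 (all prey gone) → extinct.
Round 2: Sp3 (all prey gone) → extinct.
Round 3: Sp2 (all prey gone), Sp4 (all prey gone), Sp1 (all prey gone), Sp6 (all prey gone) → extinct.
No further losses. Total secondary extinctions: 7.

7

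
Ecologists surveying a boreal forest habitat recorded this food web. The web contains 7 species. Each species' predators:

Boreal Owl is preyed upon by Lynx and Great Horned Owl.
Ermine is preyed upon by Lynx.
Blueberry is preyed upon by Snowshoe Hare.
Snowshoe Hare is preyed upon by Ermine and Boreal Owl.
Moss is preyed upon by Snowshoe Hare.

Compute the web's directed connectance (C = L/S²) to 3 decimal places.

The web has S = 7 species and L = 7 feeding links.
C = L / S² = 7 / 49 = 0.1429 ≈ 0.143.

C = 0.143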